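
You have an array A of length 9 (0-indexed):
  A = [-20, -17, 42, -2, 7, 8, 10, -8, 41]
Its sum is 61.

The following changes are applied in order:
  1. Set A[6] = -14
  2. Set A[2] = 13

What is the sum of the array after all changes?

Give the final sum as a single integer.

Initial sum: 61
Change 1: A[6] 10 -> -14, delta = -24, sum = 37
Change 2: A[2] 42 -> 13, delta = -29, sum = 8

Answer: 8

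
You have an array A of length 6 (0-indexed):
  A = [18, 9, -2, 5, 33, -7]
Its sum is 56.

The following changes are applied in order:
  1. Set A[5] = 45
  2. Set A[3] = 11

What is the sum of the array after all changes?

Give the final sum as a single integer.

Initial sum: 56
Change 1: A[5] -7 -> 45, delta = 52, sum = 108
Change 2: A[3] 5 -> 11, delta = 6, sum = 114

Answer: 114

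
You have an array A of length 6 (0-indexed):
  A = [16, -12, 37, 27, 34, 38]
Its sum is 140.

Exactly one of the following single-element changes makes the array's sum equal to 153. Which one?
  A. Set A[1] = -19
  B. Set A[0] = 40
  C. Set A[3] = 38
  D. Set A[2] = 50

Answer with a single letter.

Answer: D

Derivation:
Option A: A[1] -12->-19, delta=-7, new_sum=140+(-7)=133
Option B: A[0] 16->40, delta=24, new_sum=140+(24)=164
Option C: A[3] 27->38, delta=11, new_sum=140+(11)=151
Option D: A[2] 37->50, delta=13, new_sum=140+(13)=153 <-- matches target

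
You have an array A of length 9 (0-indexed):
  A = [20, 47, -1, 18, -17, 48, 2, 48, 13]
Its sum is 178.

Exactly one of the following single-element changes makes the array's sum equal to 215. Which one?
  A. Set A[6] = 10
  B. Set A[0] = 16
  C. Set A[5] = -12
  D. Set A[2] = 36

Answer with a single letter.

Answer: D

Derivation:
Option A: A[6] 2->10, delta=8, new_sum=178+(8)=186
Option B: A[0] 20->16, delta=-4, new_sum=178+(-4)=174
Option C: A[5] 48->-12, delta=-60, new_sum=178+(-60)=118
Option D: A[2] -1->36, delta=37, new_sum=178+(37)=215 <-- matches target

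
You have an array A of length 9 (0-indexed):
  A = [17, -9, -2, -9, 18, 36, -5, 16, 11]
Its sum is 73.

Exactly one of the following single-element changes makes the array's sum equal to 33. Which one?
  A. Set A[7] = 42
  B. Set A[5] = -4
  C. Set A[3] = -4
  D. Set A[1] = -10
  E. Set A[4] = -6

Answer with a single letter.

Answer: B

Derivation:
Option A: A[7] 16->42, delta=26, new_sum=73+(26)=99
Option B: A[5] 36->-4, delta=-40, new_sum=73+(-40)=33 <-- matches target
Option C: A[3] -9->-4, delta=5, new_sum=73+(5)=78
Option D: A[1] -9->-10, delta=-1, new_sum=73+(-1)=72
Option E: A[4] 18->-6, delta=-24, new_sum=73+(-24)=49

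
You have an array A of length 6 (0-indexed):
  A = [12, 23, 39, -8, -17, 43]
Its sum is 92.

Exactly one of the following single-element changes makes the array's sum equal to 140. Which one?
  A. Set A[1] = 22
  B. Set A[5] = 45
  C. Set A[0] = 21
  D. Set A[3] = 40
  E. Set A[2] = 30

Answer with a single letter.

Option A: A[1] 23->22, delta=-1, new_sum=92+(-1)=91
Option B: A[5] 43->45, delta=2, new_sum=92+(2)=94
Option C: A[0] 12->21, delta=9, new_sum=92+(9)=101
Option D: A[3] -8->40, delta=48, new_sum=92+(48)=140 <-- matches target
Option E: A[2] 39->30, delta=-9, new_sum=92+(-9)=83

Answer: D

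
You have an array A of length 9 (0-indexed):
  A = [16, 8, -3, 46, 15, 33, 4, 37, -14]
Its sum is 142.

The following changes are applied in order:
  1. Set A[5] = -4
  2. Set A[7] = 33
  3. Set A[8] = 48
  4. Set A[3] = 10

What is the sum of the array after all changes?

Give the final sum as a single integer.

Answer: 127

Derivation:
Initial sum: 142
Change 1: A[5] 33 -> -4, delta = -37, sum = 105
Change 2: A[7] 37 -> 33, delta = -4, sum = 101
Change 3: A[8] -14 -> 48, delta = 62, sum = 163
Change 4: A[3] 46 -> 10, delta = -36, sum = 127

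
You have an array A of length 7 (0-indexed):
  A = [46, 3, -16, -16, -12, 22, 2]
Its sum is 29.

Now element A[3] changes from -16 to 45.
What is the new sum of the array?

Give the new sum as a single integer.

Old value at index 3: -16
New value at index 3: 45
Delta = 45 - -16 = 61
New sum = old_sum + delta = 29 + (61) = 90

Answer: 90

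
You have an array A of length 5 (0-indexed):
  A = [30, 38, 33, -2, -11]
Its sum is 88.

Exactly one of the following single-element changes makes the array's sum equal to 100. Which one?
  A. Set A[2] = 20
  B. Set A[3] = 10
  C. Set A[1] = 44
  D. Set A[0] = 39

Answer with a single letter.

Answer: B

Derivation:
Option A: A[2] 33->20, delta=-13, new_sum=88+(-13)=75
Option B: A[3] -2->10, delta=12, new_sum=88+(12)=100 <-- matches target
Option C: A[1] 38->44, delta=6, new_sum=88+(6)=94
Option D: A[0] 30->39, delta=9, new_sum=88+(9)=97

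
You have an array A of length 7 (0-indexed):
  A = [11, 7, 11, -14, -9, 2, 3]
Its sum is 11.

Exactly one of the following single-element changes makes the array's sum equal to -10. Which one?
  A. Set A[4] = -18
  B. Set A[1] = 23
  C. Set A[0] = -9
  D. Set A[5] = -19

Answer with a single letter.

Answer: D

Derivation:
Option A: A[4] -9->-18, delta=-9, new_sum=11+(-9)=2
Option B: A[1] 7->23, delta=16, new_sum=11+(16)=27
Option C: A[0] 11->-9, delta=-20, new_sum=11+(-20)=-9
Option D: A[5] 2->-19, delta=-21, new_sum=11+(-21)=-10 <-- matches target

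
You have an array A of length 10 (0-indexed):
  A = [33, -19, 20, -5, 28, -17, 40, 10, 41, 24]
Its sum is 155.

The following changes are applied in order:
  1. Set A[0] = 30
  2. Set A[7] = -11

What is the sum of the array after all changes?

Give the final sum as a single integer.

Answer: 131

Derivation:
Initial sum: 155
Change 1: A[0] 33 -> 30, delta = -3, sum = 152
Change 2: A[7] 10 -> -11, delta = -21, sum = 131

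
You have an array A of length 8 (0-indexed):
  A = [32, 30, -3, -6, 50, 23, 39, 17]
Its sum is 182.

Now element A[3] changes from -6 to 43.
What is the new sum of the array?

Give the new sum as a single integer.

Old value at index 3: -6
New value at index 3: 43
Delta = 43 - -6 = 49
New sum = old_sum + delta = 182 + (49) = 231

Answer: 231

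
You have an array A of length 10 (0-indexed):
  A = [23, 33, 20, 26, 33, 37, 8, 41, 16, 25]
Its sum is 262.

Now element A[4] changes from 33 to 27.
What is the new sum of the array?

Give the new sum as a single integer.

Old value at index 4: 33
New value at index 4: 27
Delta = 27 - 33 = -6
New sum = old_sum + delta = 262 + (-6) = 256

Answer: 256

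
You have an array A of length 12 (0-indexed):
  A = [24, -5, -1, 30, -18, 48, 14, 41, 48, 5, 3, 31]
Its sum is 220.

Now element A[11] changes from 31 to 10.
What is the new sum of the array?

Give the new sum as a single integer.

Answer: 199

Derivation:
Old value at index 11: 31
New value at index 11: 10
Delta = 10 - 31 = -21
New sum = old_sum + delta = 220 + (-21) = 199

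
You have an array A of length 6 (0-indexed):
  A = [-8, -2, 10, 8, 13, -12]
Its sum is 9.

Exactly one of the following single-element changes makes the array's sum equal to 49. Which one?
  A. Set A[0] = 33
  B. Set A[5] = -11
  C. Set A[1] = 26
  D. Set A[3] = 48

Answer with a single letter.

Option A: A[0] -8->33, delta=41, new_sum=9+(41)=50
Option B: A[5] -12->-11, delta=1, new_sum=9+(1)=10
Option C: A[1] -2->26, delta=28, new_sum=9+(28)=37
Option D: A[3] 8->48, delta=40, new_sum=9+(40)=49 <-- matches target

Answer: D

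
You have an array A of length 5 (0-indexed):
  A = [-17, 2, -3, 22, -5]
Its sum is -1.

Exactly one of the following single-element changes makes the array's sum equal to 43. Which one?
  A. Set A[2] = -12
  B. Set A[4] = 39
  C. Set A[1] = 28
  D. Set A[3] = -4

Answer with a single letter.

Answer: B

Derivation:
Option A: A[2] -3->-12, delta=-9, new_sum=-1+(-9)=-10
Option B: A[4] -5->39, delta=44, new_sum=-1+(44)=43 <-- matches target
Option C: A[1] 2->28, delta=26, new_sum=-1+(26)=25
Option D: A[3] 22->-4, delta=-26, new_sum=-1+(-26)=-27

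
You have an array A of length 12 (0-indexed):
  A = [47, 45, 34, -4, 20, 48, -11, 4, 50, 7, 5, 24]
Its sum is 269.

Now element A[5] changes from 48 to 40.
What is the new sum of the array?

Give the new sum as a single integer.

Old value at index 5: 48
New value at index 5: 40
Delta = 40 - 48 = -8
New sum = old_sum + delta = 269 + (-8) = 261

Answer: 261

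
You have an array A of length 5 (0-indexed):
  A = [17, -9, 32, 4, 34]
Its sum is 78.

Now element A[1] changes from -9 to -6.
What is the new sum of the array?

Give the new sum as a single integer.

Answer: 81

Derivation:
Old value at index 1: -9
New value at index 1: -6
Delta = -6 - -9 = 3
New sum = old_sum + delta = 78 + (3) = 81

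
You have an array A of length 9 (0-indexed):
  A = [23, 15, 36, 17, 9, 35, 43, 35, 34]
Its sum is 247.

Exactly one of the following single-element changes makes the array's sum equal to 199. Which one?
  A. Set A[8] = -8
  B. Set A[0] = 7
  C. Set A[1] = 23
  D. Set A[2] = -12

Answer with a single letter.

Option A: A[8] 34->-8, delta=-42, new_sum=247+(-42)=205
Option B: A[0] 23->7, delta=-16, new_sum=247+(-16)=231
Option C: A[1] 15->23, delta=8, new_sum=247+(8)=255
Option D: A[2] 36->-12, delta=-48, new_sum=247+(-48)=199 <-- matches target

Answer: D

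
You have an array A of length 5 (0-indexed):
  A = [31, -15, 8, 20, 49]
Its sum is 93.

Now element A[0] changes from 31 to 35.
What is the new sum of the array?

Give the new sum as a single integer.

Old value at index 0: 31
New value at index 0: 35
Delta = 35 - 31 = 4
New sum = old_sum + delta = 93 + (4) = 97

Answer: 97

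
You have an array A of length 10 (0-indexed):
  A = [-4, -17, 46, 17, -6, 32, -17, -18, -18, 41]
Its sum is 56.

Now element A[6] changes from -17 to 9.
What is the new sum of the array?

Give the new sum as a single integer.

Answer: 82

Derivation:
Old value at index 6: -17
New value at index 6: 9
Delta = 9 - -17 = 26
New sum = old_sum + delta = 56 + (26) = 82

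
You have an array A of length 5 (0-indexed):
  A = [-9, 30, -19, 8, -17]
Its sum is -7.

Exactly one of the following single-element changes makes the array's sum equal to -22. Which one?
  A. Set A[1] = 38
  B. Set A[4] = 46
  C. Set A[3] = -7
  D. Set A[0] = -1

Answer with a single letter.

Answer: C

Derivation:
Option A: A[1] 30->38, delta=8, new_sum=-7+(8)=1
Option B: A[4] -17->46, delta=63, new_sum=-7+(63)=56
Option C: A[3] 8->-7, delta=-15, new_sum=-7+(-15)=-22 <-- matches target
Option D: A[0] -9->-1, delta=8, new_sum=-7+(8)=1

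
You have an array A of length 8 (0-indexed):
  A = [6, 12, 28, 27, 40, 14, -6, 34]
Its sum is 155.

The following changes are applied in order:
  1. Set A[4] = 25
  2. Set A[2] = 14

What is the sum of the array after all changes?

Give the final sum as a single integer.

Initial sum: 155
Change 1: A[4] 40 -> 25, delta = -15, sum = 140
Change 2: A[2] 28 -> 14, delta = -14, sum = 126

Answer: 126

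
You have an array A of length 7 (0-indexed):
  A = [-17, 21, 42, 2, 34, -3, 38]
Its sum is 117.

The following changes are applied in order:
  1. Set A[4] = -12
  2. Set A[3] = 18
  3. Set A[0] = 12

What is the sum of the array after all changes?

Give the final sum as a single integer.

Answer: 116

Derivation:
Initial sum: 117
Change 1: A[4] 34 -> -12, delta = -46, sum = 71
Change 2: A[3] 2 -> 18, delta = 16, sum = 87
Change 3: A[0] -17 -> 12, delta = 29, sum = 116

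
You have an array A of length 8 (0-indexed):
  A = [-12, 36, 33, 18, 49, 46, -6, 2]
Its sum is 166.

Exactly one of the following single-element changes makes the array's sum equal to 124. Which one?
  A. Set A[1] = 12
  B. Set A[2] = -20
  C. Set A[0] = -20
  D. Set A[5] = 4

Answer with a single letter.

Answer: D

Derivation:
Option A: A[1] 36->12, delta=-24, new_sum=166+(-24)=142
Option B: A[2] 33->-20, delta=-53, new_sum=166+(-53)=113
Option C: A[0] -12->-20, delta=-8, new_sum=166+(-8)=158
Option D: A[5] 46->4, delta=-42, new_sum=166+(-42)=124 <-- matches target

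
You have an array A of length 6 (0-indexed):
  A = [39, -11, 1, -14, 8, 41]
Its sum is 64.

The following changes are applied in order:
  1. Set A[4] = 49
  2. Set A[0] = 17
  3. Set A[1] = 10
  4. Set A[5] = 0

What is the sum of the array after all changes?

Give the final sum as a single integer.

Answer: 63

Derivation:
Initial sum: 64
Change 1: A[4] 8 -> 49, delta = 41, sum = 105
Change 2: A[0] 39 -> 17, delta = -22, sum = 83
Change 3: A[1] -11 -> 10, delta = 21, sum = 104
Change 4: A[5] 41 -> 0, delta = -41, sum = 63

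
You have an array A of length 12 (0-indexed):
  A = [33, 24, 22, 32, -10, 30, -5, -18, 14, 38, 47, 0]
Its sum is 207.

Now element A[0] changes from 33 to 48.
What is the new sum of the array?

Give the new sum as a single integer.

Old value at index 0: 33
New value at index 0: 48
Delta = 48 - 33 = 15
New sum = old_sum + delta = 207 + (15) = 222

Answer: 222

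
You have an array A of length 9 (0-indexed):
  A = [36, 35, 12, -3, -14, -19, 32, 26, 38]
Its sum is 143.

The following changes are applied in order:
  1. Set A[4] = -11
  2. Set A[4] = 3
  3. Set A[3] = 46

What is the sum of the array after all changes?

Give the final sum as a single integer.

Initial sum: 143
Change 1: A[4] -14 -> -11, delta = 3, sum = 146
Change 2: A[4] -11 -> 3, delta = 14, sum = 160
Change 3: A[3] -3 -> 46, delta = 49, sum = 209

Answer: 209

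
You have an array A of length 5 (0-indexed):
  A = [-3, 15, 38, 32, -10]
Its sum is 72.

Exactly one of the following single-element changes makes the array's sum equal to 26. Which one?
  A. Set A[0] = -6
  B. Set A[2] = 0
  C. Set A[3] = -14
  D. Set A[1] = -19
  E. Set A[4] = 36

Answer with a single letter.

Option A: A[0] -3->-6, delta=-3, new_sum=72+(-3)=69
Option B: A[2] 38->0, delta=-38, new_sum=72+(-38)=34
Option C: A[3] 32->-14, delta=-46, new_sum=72+(-46)=26 <-- matches target
Option D: A[1] 15->-19, delta=-34, new_sum=72+(-34)=38
Option E: A[4] -10->36, delta=46, new_sum=72+(46)=118

Answer: C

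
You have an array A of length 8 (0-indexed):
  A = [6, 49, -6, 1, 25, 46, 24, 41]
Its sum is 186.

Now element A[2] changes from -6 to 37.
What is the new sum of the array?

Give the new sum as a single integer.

Answer: 229

Derivation:
Old value at index 2: -6
New value at index 2: 37
Delta = 37 - -6 = 43
New sum = old_sum + delta = 186 + (43) = 229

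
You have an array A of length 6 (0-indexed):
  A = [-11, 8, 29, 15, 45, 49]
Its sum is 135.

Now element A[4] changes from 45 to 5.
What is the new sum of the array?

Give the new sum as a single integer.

Old value at index 4: 45
New value at index 4: 5
Delta = 5 - 45 = -40
New sum = old_sum + delta = 135 + (-40) = 95

Answer: 95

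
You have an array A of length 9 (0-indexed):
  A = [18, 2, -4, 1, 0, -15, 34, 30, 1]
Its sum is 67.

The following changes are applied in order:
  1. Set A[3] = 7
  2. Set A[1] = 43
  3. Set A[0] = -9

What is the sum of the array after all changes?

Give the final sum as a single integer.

Answer: 87

Derivation:
Initial sum: 67
Change 1: A[3] 1 -> 7, delta = 6, sum = 73
Change 2: A[1] 2 -> 43, delta = 41, sum = 114
Change 3: A[0] 18 -> -9, delta = -27, sum = 87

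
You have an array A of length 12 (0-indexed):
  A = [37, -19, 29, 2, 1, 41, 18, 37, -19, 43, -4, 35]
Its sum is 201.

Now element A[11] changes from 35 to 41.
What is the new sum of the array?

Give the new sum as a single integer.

Old value at index 11: 35
New value at index 11: 41
Delta = 41 - 35 = 6
New sum = old_sum + delta = 201 + (6) = 207

Answer: 207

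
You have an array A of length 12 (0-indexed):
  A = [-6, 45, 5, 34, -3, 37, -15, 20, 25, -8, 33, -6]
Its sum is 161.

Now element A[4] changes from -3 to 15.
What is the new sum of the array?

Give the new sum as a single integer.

Answer: 179

Derivation:
Old value at index 4: -3
New value at index 4: 15
Delta = 15 - -3 = 18
New sum = old_sum + delta = 161 + (18) = 179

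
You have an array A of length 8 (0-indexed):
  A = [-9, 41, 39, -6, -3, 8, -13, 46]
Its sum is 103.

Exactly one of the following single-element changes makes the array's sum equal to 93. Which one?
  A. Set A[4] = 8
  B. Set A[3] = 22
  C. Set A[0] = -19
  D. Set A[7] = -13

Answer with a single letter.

Answer: C

Derivation:
Option A: A[4] -3->8, delta=11, new_sum=103+(11)=114
Option B: A[3] -6->22, delta=28, new_sum=103+(28)=131
Option C: A[0] -9->-19, delta=-10, new_sum=103+(-10)=93 <-- matches target
Option D: A[7] 46->-13, delta=-59, new_sum=103+(-59)=44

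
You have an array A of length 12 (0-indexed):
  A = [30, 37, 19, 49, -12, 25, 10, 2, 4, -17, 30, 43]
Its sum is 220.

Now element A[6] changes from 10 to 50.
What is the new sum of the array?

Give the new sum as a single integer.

Old value at index 6: 10
New value at index 6: 50
Delta = 50 - 10 = 40
New sum = old_sum + delta = 220 + (40) = 260

Answer: 260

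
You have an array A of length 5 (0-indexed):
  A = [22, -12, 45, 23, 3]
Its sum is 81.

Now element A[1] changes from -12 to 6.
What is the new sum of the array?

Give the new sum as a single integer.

Old value at index 1: -12
New value at index 1: 6
Delta = 6 - -12 = 18
New sum = old_sum + delta = 81 + (18) = 99

Answer: 99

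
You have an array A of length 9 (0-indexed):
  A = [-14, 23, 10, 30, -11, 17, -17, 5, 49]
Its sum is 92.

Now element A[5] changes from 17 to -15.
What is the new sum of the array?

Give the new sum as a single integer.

Answer: 60

Derivation:
Old value at index 5: 17
New value at index 5: -15
Delta = -15 - 17 = -32
New sum = old_sum + delta = 92 + (-32) = 60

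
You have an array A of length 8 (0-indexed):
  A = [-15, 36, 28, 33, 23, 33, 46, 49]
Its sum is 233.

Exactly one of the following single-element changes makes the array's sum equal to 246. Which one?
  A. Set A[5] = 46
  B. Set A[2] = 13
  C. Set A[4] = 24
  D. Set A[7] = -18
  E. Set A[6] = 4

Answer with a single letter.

Answer: A

Derivation:
Option A: A[5] 33->46, delta=13, new_sum=233+(13)=246 <-- matches target
Option B: A[2] 28->13, delta=-15, new_sum=233+(-15)=218
Option C: A[4] 23->24, delta=1, new_sum=233+(1)=234
Option D: A[7] 49->-18, delta=-67, new_sum=233+(-67)=166
Option E: A[6] 46->4, delta=-42, new_sum=233+(-42)=191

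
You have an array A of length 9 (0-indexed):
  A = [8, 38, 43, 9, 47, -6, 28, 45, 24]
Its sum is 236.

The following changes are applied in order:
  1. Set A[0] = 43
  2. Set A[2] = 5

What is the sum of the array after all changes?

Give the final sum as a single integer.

Initial sum: 236
Change 1: A[0] 8 -> 43, delta = 35, sum = 271
Change 2: A[2] 43 -> 5, delta = -38, sum = 233

Answer: 233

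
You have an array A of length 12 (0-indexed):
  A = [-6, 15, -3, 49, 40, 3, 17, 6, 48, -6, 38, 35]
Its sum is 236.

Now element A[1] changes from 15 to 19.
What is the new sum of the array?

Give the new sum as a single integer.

Answer: 240

Derivation:
Old value at index 1: 15
New value at index 1: 19
Delta = 19 - 15 = 4
New sum = old_sum + delta = 236 + (4) = 240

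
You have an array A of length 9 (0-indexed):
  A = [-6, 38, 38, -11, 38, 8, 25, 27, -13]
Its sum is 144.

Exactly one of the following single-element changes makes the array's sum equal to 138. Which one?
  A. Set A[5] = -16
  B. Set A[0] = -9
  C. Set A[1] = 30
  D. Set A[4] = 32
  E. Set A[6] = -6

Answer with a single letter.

Option A: A[5] 8->-16, delta=-24, new_sum=144+(-24)=120
Option B: A[0] -6->-9, delta=-3, new_sum=144+(-3)=141
Option C: A[1] 38->30, delta=-8, new_sum=144+(-8)=136
Option D: A[4] 38->32, delta=-6, new_sum=144+(-6)=138 <-- matches target
Option E: A[6] 25->-6, delta=-31, new_sum=144+(-31)=113

Answer: D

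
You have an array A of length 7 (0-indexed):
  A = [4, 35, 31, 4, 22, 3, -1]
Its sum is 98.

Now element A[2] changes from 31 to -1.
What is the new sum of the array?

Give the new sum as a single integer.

Old value at index 2: 31
New value at index 2: -1
Delta = -1 - 31 = -32
New sum = old_sum + delta = 98 + (-32) = 66

Answer: 66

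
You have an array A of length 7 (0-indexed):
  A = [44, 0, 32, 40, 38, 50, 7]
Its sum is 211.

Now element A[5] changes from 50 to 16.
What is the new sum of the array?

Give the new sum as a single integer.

Old value at index 5: 50
New value at index 5: 16
Delta = 16 - 50 = -34
New sum = old_sum + delta = 211 + (-34) = 177

Answer: 177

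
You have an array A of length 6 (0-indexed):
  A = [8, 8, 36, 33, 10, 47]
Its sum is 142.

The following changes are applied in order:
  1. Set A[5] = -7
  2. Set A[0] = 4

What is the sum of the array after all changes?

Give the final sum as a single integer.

Initial sum: 142
Change 1: A[5] 47 -> -7, delta = -54, sum = 88
Change 2: A[0] 8 -> 4, delta = -4, sum = 84

Answer: 84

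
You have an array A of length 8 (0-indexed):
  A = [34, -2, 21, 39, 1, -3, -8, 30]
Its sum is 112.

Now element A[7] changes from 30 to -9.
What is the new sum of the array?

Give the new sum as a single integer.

Answer: 73

Derivation:
Old value at index 7: 30
New value at index 7: -9
Delta = -9 - 30 = -39
New sum = old_sum + delta = 112 + (-39) = 73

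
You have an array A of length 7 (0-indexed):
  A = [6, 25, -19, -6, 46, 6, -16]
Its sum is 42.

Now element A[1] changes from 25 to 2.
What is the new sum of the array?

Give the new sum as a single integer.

Old value at index 1: 25
New value at index 1: 2
Delta = 2 - 25 = -23
New sum = old_sum + delta = 42 + (-23) = 19

Answer: 19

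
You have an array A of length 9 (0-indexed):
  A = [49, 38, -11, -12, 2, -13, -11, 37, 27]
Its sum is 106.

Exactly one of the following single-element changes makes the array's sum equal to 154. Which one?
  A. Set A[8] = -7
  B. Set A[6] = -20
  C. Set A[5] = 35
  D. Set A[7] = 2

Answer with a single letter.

Option A: A[8] 27->-7, delta=-34, new_sum=106+(-34)=72
Option B: A[6] -11->-20, delta=-9, new_sum=106+(-9)=97
Option C: A[5] -13->35, delta=48, new_sum=106+(48)=154 <-- matches target
Option D: A[7] 37->2, delta=-35, new_sum=106+(-35)=71

Answer: C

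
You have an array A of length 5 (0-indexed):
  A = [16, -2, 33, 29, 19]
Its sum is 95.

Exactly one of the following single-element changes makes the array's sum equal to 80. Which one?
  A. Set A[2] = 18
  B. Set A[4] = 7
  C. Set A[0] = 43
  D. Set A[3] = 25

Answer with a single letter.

Option A: A[2] 33->18, delta=-15, new_sum=95+(-15)=80 <-- matches target
Option B: A[4] 19->7, delta=-12, new_sum=95+(-12)=83
Option C: A[0] 16->43, delta=27, new_sum=95+(27)=122
Option D: A[3] 29->25, delta=-4, new_sum=95+(-4)=91

Answer: A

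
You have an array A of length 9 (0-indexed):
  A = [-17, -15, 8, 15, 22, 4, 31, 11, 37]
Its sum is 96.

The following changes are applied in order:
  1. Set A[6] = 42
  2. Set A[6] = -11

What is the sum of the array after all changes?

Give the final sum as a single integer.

Answer: 54

Derivation:
Initial sum: 96
Change 1: A[6] 31 -> 42, delta = 11, sum = 107
Change 2: A[6] 42 -> -11, delta = -53, sum = 54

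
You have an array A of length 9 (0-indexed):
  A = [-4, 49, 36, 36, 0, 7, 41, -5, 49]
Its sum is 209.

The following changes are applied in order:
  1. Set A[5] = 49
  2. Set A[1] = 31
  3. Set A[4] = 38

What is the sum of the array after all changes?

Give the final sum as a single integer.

Answer: 271

Derivation:
Initial sum: 209
Change 1: A[5] 7 -> 49, delta = 42, sum = 251
Change 2: A[1] 49 -> 31, delta = -18, sum = 233
Change 3: A[4] 0 -> 38, delta = 38, sum = 271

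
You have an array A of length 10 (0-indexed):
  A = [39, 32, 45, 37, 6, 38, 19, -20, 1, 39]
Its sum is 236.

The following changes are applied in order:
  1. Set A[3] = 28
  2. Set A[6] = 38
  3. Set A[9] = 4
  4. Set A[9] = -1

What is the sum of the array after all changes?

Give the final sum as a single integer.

Answer: 206

Derivation:
Initial sum: 236
Change 1: A[3] 37 -> 28, delta = -9, sum = 227
Change 2: A[6] 19 -> 38, delta = 19, sum = 246
Change 3: A[9] 39 -> 4, delta = -35, sum = 211
Change 4: A[9] 4 -> -1, delta = -5, sum = 206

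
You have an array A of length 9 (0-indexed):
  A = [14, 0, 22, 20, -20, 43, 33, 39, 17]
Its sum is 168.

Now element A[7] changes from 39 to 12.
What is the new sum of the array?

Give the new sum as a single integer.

Answer: 141

Derivation:
Old value at index 7: 39
New value at index 7: 12
Delta = 12 - 39 = -27
New sum = old_sum + delta = 168 + (-27) = 141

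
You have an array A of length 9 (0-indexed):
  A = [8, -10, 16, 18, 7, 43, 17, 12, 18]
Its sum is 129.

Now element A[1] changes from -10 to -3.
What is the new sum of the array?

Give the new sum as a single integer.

Old value at index 1: -10
New value at index 1: -3
Delta = -3 - -10 = 7
New sum = old_sum + delta = 129 + (7) = 136

Answer: 136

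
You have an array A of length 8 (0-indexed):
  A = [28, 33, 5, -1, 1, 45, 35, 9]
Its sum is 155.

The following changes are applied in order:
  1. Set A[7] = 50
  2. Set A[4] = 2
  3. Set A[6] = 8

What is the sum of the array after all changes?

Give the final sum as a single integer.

Initial sum: 155
Change 1: A[7] 9 -> 50, delta = 41, sum = 196
Change 2: A[4] 1 -> 2, delta = 1, sum = 197
Change 3: A[6] 35 -> 8, delta = -27, sum = 170

Answer: 170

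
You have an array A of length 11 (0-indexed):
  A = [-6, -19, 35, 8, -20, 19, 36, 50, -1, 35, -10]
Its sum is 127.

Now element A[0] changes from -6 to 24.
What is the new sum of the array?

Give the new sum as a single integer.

Answer: 157

Derivation:
Old value at index 0: -6
New value at index 0: 24
Delta = 24 - -6 = 30
New sum = old_sum + delta = 127 + (30) = 157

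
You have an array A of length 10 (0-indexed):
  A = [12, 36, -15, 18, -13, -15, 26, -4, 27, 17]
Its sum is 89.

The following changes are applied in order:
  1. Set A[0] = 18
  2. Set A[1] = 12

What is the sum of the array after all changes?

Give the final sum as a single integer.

Answer: 71

Derivation:
Initial sum: 89
Change 1: A[0] 12 -> 18, delta = 6, sum = 95
Change 2: A[1] 36 -> 12, delta = -24, sum = 71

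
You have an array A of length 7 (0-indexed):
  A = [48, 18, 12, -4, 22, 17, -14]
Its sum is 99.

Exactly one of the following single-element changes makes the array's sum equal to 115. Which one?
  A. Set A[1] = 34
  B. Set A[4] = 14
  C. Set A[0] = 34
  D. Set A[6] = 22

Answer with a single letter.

Option A: A[1] 18->34, delta=16, new_sum=99+(16)=115 <-- matches target
Option B: A[4] 22->14, delta=-8, new_sum=99+(-8)=91
Option C: A[0] 48->34, delta=-14, new_sum=99+(-14)=85
Option D: A[6] -14->22, delta=36, new_sum=99+(36)=135

Answer: A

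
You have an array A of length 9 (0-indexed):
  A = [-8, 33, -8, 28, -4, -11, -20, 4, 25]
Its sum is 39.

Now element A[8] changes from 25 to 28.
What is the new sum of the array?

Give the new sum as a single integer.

Old value at index 8: 25
New value at index 8: 28
Delta = 28 - 25 = 3
New sum = old_sum + delta = 39 + (3) = 42

Answer: 42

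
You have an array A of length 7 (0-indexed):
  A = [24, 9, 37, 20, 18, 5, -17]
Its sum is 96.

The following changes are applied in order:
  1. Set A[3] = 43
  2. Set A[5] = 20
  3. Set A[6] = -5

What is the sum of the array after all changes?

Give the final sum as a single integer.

Answer: 146

Derivation:
Initial sum: 96
Change 1: A[3] 20 -> 43, delta = 23, sum = 119
Change 2: A[5] 5 -> 20, delta = 15, sum = 134
Change 3: A[6] -17 -> -5, delta = 12, sum = 146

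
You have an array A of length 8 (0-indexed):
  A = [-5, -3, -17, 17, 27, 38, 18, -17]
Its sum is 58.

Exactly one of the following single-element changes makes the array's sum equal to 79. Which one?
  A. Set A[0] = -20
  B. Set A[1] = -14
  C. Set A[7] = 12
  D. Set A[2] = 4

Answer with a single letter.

Option A: A[0] -5->-20, delta=-15, new_sum=58+(-15)=43
Option B: A[1] -3->-14, delta=-11, new_sum=58+(-11)=47
Option C: A[7] -17->12, delta=29, new_sum=58+(29)=87
Option D: A[2] -17->4, delta=21, new_sum=58+(21)=79 <-- matches target

Answer: D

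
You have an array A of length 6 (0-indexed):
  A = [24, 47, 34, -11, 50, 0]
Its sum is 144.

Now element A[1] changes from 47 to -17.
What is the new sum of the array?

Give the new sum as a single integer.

Old value at index 1: 47
New value at index 1: -17
Delta = -17 - 47 = -64
New sum = old_sum + delta = 144 + (-64) = 80

Answer: 80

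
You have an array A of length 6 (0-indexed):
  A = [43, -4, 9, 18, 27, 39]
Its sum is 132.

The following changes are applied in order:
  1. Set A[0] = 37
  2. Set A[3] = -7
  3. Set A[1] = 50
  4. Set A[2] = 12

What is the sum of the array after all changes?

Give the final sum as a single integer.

Answer: 158

Derivation:
Initial sum: 132
Change 1: A[0] 43 -> 37, delta = -6, sum = 126
Change 2: A[3] 18 -> -7, delta = -25, sum = 101
Change 3: A[1] -4 -> 50, delta = 54, sum = 155
Change 4: A[2] 9 -> 12, delta = 3, sum = 158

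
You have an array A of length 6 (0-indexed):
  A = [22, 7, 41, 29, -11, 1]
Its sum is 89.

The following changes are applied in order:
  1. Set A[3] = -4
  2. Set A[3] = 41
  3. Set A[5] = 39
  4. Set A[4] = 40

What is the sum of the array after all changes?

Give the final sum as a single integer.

Answer: 190

Derivation:
Initial sum: 89
Change 1: A[3] 29 -> -4, delta = -33, sum = 56
Change 2: A[3] -4 -> 41, delta = 45, sum = 101
Change 3: A[5] 1 -> 39, delta = 38, sum = 139
Change 4: A[4] -11 -> 40, delta = 51, sum = 190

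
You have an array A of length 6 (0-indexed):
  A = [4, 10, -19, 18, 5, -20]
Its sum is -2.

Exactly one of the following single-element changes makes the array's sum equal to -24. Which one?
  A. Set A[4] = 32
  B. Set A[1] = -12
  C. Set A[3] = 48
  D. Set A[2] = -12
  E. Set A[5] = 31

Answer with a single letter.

Answer: B

Derivation:
Option A: A[4] 5->32, delta=27, new_sum=-2+(27)=25
Option B: A[1] 10->-12, delta=-22, new_sum=-2+(-22)=-24 <-- matches target
Option C: A[3] 18->48, delta=30, new_sum=-2+(30)=28
Option D: A[2] -19->-12, delta=7, new_sum=-2+(7)=5
Option E: A[5] -20->31, delta=51, new_sum=-2+(51)=49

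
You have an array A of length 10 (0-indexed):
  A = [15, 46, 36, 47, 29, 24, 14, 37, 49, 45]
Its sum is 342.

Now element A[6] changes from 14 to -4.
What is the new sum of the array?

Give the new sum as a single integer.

Answer: 324

Derivation:
Old value at index 6: 14
New value at index 6: -4
Delta = -4 - 14 = -18
New sum = old_sum + delta = 342 + (-18) = 324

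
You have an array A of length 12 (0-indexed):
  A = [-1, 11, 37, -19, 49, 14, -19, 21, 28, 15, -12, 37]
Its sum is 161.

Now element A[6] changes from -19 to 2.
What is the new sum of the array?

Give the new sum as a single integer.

Old value at index 6: -19
New value at index 6: 2
Delta = 2 - -19 = 21
New sum = old_sum + delta = 161 + (21) = 182

Answer: 182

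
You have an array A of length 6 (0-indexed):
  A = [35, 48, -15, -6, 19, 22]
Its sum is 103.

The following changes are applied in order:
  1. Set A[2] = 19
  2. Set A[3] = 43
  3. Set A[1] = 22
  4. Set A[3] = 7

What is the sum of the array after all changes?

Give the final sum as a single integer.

Answer: 124

Derivation:
Initial sum: 103
Change 1: A[2] -15 -> 19, delta = 34, sum = 137
Change 2: A[3] -6 -> 43, delta = 49, sum = 186
Change 3: A[1] 48 -> 22, delta = -26, sum = 160
Change 4: A[3] 43 -> 7, delta = -36, sum = 124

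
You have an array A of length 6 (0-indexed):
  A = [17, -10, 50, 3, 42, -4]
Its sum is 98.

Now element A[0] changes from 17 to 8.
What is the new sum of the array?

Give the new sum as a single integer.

Old value at index 0: 17
New value at index 0: 8
Delta = 8 - 17 = -9
New sum = old_sum + delta = 98 + (-9) = 89

Answer: 89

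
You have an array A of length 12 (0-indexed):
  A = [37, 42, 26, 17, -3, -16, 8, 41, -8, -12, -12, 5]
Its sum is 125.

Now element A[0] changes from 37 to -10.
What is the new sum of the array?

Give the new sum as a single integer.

Old value at index 0: 37
New value at index 0: -10
Delta = -10 - 37 = -47
New sum = old_sum + delta = 125 + (-47) = 78

Answer: 78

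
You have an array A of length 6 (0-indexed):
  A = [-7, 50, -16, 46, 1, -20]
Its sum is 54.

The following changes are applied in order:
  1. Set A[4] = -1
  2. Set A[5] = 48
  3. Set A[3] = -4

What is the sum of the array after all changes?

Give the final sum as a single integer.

Initial sum: 54
Change 1: A[4] 1 -> -1, delta = -2, sum = 52
Change 2: A[5] -20 -> 48, delta = 68, sum = 120
Change 3: A[3] 46 -> -4, delta = -50, sum = 70

Answer: 70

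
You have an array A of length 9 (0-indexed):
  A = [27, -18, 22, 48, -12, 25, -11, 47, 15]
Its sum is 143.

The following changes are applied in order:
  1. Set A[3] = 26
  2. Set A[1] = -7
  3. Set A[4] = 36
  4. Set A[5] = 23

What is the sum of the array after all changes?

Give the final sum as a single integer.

Initial sum: 143
Change 1: A[3] 48 -> 26, delta = -22, sum = 121
Change 2: A[1] -18 -> -7, delta = 11, sum = 132
Change 3: A[4] -12 -> 36, delta = 48, sum = 180
Change 4: A[5] 25 -> 23, delta = -2, sum = 178

Answer: 178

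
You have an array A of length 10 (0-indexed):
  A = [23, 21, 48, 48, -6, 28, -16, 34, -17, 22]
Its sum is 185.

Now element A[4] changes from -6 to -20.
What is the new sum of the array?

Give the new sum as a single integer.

Answer: 171

Derivation:
Old value at index 4: -6
New value at index 4: -20
Delta = -20 - -6 = -14
New sum = old_sum + delta = 185 + (-14) = 171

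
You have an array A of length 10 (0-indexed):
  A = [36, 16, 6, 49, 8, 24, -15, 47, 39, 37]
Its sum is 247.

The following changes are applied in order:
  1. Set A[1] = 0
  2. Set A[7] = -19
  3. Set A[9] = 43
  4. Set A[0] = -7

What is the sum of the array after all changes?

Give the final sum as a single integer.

Initial sum: 247
Change 1: A[1] 16 -> 0, delta = -16, sum = 231
Change 2: A[7] 47 -> -19, delta = -66, sum = 165
Change 3: A[9] 37 -> 43, delta = 6, sum = 171
Change 4: A[0] 36 -> -7, delta = -43, sum = 128

Answer: 128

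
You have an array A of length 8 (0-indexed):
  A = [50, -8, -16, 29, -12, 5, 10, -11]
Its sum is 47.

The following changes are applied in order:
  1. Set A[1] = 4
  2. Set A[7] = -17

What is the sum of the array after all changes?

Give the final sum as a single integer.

Answer: 53

Derivation:
Initial sum: 47
Change 1: A[1] -8 -> 4, delta = 12, sum = 59
Change 2: A[7] -11 -> -17, delta = -6, sum = 53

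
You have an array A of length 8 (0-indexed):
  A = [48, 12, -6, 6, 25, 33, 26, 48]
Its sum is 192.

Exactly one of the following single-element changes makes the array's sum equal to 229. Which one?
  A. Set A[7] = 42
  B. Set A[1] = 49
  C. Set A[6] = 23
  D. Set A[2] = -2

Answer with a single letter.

Answer: B

Derivation:
Option A: A[7] 48->42, delta=-6, new_sum=192+(-6)=186
Option B: A[1] 12->49, delta=37, new_sum=192+(37)=229 <-- matches target
Option C: A[6] 26->23, delta=-3, new_sum=192+(-3)=189
Option D: A[2] -6->-2, delta=4, new_sum=192+(4)=196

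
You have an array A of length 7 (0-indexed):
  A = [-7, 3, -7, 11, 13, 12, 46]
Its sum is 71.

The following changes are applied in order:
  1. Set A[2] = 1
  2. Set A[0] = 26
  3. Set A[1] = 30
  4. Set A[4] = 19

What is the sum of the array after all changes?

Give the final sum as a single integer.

Initial sum: 71
Change 1: A[2] -7 -> 1, delta = 8, sum = 79
Change 2: A[0] -7 -> 26, delta = 33, sum = 112
Change 3: A[1] 3 -> 30, delta = 27, sum = 139
Change 4: A[4] 13 -> 19, delta = 6, sum = 145

Answer: 145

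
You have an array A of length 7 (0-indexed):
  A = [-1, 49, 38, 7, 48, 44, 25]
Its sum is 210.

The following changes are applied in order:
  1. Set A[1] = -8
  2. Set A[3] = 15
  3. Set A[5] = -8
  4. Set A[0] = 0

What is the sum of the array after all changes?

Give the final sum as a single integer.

Initial sum: 210
Change 1: A[1] 49 -> -8, delta = -57, sum = 153
Change 2: A[3] 7 -> 15, delta = 8, sum = 161
Change 3: A[5] 44 -> -8, delta = -52, sum = 109
Change 4: A[0] -1 -> 0, delta = 1, sum = 110

Answer: 110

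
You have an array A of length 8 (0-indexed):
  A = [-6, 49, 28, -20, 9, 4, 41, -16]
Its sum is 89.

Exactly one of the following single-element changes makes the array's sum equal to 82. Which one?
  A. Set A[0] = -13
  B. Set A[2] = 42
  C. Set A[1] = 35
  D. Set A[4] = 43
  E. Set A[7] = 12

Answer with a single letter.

Answer: A

Derivation:
Option A: A[0] -6->-13, delta=-7, new_sum=89+(-7)=82 <-- matches target
Option B: A[2] 28->42, delta=14, new_sum=89+(14)=103
Option C: A[1] 49->35, delta=-14, new_sum=89+(-14)=75
Option D: A[4] 9->43, delta=34, new_sum=89+(34)=123
Option E: A[7] -16->12, delta=28, new_sum=89+(28)=117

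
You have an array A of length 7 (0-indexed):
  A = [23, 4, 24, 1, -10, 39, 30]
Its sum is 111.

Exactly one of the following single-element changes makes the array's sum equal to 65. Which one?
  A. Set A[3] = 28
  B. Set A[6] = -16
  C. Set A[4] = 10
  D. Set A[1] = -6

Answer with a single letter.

Answer: B

Derivation:
Option A: A[3] 1->28, delta=27, new_sum=111+(27)=138
Option B: A[6] 30->-16, delta=-46, new_sum=111+(-46)=65 <-- matches target
Option C: A[4] -10->10, delta=20, new_sum=111+(20)=131
Option D: A[1] 4->-6, delta=-10, new_sum=111+(-10)=101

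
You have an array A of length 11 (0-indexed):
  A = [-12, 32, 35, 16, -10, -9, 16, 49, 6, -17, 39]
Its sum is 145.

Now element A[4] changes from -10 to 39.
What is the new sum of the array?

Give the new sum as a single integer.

Answer: 194

Derivation:
Old value at index 4: -10
New value at index 4: 39
Delta = 39 - -10 = 49
New sum = old_sum + delta = 145 + (49) = 194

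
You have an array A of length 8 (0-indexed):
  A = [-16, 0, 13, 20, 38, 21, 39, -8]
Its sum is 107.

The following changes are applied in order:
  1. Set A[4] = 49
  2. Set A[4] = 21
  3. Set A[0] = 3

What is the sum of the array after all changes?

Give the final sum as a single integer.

Answer: 109

Derivation:
Initial sum: 107
Change 1: A[4] 38 -> 49, delta = 11, sum = 118
Change 2: A[4] 49 -> 21, delta = -28, sum = 90
Change 3: A[0] -16 -> 3, delta = 19, sum = 109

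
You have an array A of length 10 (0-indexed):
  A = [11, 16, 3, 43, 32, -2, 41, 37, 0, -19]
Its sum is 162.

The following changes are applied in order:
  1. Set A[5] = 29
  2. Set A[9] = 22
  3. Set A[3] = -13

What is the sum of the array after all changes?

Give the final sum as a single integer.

Answer: 178

Derivation:
Initial sum: 162
Change 1: A[5] -2 -> 29, delta = 31, sum = 193
Change 2: A[9] -19 -> 22, delta = 41, sum = 234
Change 3: A[3] 43 -> -13, delta = -56, sum = 178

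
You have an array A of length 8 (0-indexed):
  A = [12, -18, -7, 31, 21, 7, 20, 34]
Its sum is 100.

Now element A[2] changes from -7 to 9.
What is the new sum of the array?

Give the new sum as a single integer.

Answer: 116

Derivation:
Old value at index 2: -7
New value at index 2: 9
Delta = 9 - -7 = 16
New sum = old_sum + delta = 100 + (16) = 116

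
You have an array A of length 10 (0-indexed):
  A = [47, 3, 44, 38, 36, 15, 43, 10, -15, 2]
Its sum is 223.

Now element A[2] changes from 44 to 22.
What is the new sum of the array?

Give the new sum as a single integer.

Answer: 201

Derivation:
Old value at index 2: 44
New value at index 2: 22
Delta = 22 - 44 = -22
New sum = old_sum + delta = 223 + (-22) = 201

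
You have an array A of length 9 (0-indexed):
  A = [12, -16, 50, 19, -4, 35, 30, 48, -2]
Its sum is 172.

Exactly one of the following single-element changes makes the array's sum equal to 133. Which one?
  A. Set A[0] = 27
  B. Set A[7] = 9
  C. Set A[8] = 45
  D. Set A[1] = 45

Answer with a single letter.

Answer: B

Derivation:
Option A: A[0] 12->27, delta=15, new_sum=172+(15)=187
Option B: A[7] 48->9, delta=-39, new_sum=172+(-39)=133 <-- matches target
Option C: A[8] -2->45, delta=47, new_sum=172+(47)=219
Option D: A[1] -16->45, delta=61, new_sum=172+(61)=233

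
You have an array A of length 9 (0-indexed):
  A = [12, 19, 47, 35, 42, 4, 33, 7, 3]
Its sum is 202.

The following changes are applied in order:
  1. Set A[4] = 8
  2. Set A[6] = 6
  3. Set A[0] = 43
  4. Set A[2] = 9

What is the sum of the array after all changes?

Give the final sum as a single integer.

Initial sum: 202
Change 1: A[4] 42 -> 8, delta = -34, sum = 168
Change 2: A[6] 33 -> 6, delta = -27, sum = 141
Change 3: A[0] 12 -> 43, delta = 31, sum = 172
Change 4: A[2] 47 -> 9, delta = -38, sum = 134

Answer: 134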